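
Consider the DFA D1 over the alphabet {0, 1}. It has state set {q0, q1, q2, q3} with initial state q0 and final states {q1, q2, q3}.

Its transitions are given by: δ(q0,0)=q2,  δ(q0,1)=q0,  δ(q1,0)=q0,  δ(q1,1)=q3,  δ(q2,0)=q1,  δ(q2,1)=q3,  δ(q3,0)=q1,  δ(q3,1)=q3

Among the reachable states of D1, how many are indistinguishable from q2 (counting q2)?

2

Initial partition by acceptance: {q1,q2,q3} | {q0}.
On input 0, block {q1,q2,q3} splits into {q2,q3} and {q1}.
No further refinement is possible. Final partition (3 blocks): {q2,q3} | {q0} | {q1}.
State q2 belongs to the block {q2,q3}, which has 2 states.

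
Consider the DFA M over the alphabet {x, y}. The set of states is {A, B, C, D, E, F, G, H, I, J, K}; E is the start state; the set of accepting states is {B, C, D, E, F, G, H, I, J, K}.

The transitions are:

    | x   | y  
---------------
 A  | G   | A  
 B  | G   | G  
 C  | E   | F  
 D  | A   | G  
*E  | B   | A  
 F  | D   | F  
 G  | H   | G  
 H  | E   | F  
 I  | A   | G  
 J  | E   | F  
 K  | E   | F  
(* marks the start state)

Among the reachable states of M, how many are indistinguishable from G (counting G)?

First remove the unreachable states {C,I,J,K}; 7 states remain.
Start with accepting vs non-accepting: {B,D,E,F,G,H} | {A}.
Refine {B,D,E,F,G,H} on symbol x: members go to different blocks, giving {B,E,F,G,H} and {D}.
On input x, block {B,E,F,G,H} splits into {B,E,G,H} and {F}.
Split {B,E,G,H} by δ(·,y) → {B,G} and {E} and {H}.
Refine {B,G} on symbol x: members go to different blocks, giving {B} and {G}.
The partition is now stable with 7 blocks: {B} | {A} | {D} | {F} | {E} | {H} | {G}.
The equivalence class containing G is {G}, of size 1.

1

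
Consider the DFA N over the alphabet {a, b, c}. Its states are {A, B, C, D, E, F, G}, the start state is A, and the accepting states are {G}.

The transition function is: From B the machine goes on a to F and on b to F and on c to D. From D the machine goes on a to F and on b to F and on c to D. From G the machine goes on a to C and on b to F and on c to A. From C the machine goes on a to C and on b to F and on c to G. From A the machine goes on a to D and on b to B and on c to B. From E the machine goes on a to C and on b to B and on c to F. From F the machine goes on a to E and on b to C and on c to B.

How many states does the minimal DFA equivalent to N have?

All states are reachable from the start state.
Initial partition by acceptance: {G} | {A,B,C,D,E,F}.
Split {A,B,C,D,E,F} by δ(·,c) → {A,B,D,E,F} and {C}.
Refine {A,B,D,E,F} on symbol a: members go to different blocks, giving {A,B,D,F} and {E}.
Split {A,B,D,F} by δ(·,a) → {A,B,D} and {F}.
Split {A,B,D} by δ(·,a) → {B,D} and {A}.
Stable partition: {G} | {B,D} | {C} | {E} | {F} | {A} — 6 equivalence classes.

6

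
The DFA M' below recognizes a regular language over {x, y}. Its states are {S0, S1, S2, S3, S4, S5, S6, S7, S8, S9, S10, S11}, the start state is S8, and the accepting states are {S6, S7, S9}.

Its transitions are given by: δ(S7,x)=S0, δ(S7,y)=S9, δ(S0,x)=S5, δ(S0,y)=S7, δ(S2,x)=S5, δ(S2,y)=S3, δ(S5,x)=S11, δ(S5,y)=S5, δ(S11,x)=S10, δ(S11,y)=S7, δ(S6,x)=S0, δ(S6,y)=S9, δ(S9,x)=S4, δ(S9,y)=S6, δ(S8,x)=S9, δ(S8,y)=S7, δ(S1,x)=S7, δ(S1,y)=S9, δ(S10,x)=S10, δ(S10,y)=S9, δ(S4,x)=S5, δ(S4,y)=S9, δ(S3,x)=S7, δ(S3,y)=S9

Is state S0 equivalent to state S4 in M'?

States {S1,S2,S3} cannot be reached from the start state, so discard them.
Initial partition by acceptance: {S6,S7,S9} | {S0,S4,S5,S8,S10,S11}.
Split {S0,S4,S5,S8,S10,S11} by δ(·,x) → {S0,S4,S5,S10,S11} and {S8}.
Refine {S0,S4,S5,S10,S11} on symbol y: members go to different blocks, giving {S0,S4,S10,S11} and {S5}.
On input x, block {S0,S4,S10,S11} splits into {S0,S4} and {S10,S11}.
The partition is now stable with 5 blocks: {S6,S7,S9} | {S0,S4} | {S8} | {S5} | {S10,S11}.
S0 and S4 lie in the same block of the stable partition, so they are equivalent — no string distinguishes them.

Yes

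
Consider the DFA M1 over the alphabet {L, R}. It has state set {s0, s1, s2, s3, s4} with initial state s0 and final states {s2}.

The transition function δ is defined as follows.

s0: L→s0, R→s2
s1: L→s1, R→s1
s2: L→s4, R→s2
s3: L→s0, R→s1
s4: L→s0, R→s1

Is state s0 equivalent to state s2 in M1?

No

Reachable states from the start: {s0,s1,s2,s4}. Unreachable: {s3} — drop them.
P0 = {s2} | {s0,s1,s4}.
Refine {s0,s1,s4} on symbol R: members go to different blocks, giving {s1,s4} and {s0}.
On input L, block {s1,s4} splits into {s1} and {s4}.
No further refinement is possible. Final partition (4 blocks): {s2} | {s1} | {s0} | {s4}.
s0 and s2 end up in different blocks, so they are distinguishable. For instance, the string 'ε' is accepted from only s2.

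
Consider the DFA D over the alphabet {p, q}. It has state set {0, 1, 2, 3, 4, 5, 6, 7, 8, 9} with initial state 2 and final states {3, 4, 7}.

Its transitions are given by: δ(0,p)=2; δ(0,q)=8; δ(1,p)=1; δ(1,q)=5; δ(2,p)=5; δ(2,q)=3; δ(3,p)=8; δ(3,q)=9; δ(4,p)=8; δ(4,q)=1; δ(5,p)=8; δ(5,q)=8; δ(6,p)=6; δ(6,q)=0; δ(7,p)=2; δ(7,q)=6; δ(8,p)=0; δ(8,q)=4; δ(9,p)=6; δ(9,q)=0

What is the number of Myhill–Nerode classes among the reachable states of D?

4

Reachable states from the start: {0,1,2,3,4,5,6,8,9}. Unreachable: {7} — drop them.
Start with accepting vs non-accepting: {3,4} | {0,1,2,5,6,8,9}.
Refine {0,1,2,5,6,8,9} on symbol q: members go to different blocks, giving {0,1,5,6,9} and {2,8}.
Refine {0,1,5,6,9} on symbol p: members go to different blocks, giving {1,6,9} and {0,5}.
The partition is now stable with 4 blocks: {3,4} | {1,6,9} | {2,8} | {0,5}.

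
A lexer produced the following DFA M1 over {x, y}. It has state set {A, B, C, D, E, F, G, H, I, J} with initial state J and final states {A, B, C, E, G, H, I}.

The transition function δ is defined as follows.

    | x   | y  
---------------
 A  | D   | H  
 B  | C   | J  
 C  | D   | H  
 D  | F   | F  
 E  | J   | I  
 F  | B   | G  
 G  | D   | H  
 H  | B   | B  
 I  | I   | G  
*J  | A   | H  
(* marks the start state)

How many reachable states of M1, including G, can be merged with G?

States {E,I} cannot be reached from the start state, so discard them.
Start with accepting vs non-accepting: {A,B,C,G,H} | {D,F,J}.
Refine {A,B,C,G,H} on symbol x: members go to different blocks, giving {A,C,G} and {B,H}.
Split {D,F,J} by δ(·,x) → {D} and {F} and {J}.
Refine {B,H} on symbol x: members go to different blocks, giving {B} and {H}.
No further refinement is possible. Final partition (6 blocks): {A,C,G} | {D} | {B} | {F} | {J} | {H}.
State G belongs to the block {A,C,G}, which has 3 states.

3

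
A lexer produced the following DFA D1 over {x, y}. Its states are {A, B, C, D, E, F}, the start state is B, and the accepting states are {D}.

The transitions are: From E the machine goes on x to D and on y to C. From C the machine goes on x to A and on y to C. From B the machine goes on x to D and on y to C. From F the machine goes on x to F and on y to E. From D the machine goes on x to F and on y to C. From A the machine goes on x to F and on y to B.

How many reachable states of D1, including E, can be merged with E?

All states are reachable from the start state.
Initial partition by acceptance: {D} | {A,B,C,E,F}.
Refine {A,B,C,E,F} on symbol x: members go to different blocks, giving {A,C,F} and {B,E}.
Refine {A,C,F} on symbol y: members go to different blocks, giving {A,F} and {C}.
No further refinement is possible. Final partition (4 blocks): {D} | {A,F} | {B,E} | {C}.
The equivalence class containing E is {B,E}, of size 2.

2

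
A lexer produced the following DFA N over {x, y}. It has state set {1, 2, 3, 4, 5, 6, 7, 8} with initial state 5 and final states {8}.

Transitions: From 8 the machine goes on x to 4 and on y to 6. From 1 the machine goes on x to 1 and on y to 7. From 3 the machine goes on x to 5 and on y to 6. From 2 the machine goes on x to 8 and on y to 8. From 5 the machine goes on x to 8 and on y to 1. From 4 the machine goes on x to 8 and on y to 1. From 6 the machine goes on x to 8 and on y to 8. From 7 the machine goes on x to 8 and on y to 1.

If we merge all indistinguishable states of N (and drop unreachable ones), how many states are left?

4

First remove the unreachable states {2,3}; 6 states remain.
Start with accepting vs non-accepting: {8} | {1,4,5,6,7}.
Refine {1,4,5,6,7} on symbol x: members go to different blocks, giving {4,5,6,7} and {1}.
On input y, block {4,5,6,7} splits into {4,5,7} and {6}.
The partition is now stable with 4 blocks: {8} | {4,5,7} | {1} | {6}.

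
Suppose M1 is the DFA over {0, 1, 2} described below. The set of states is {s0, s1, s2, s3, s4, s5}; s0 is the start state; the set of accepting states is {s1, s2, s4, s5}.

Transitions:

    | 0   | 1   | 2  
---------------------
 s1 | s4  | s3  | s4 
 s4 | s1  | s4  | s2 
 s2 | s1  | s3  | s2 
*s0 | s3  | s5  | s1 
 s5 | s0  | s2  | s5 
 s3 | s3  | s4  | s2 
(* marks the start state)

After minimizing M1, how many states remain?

6

Initial partition by acceptance: {s1,s2,s4,s5} | {s0,s3}.
Split {s1,s2,s4,s5} by δ(·,0) → {s1,s2,s4} and {s5}.
On input 1, block {s1,s2,s4} splits into {s1,s2} and {s4}.
Split {s1,s2} by δ(·,0) → {s1} and {s2}.
Refine {s0,s3} on symbol 1: members go to different blocks, giving {s0} and {s3}.
No further refinement is possible. Final partition (6 blocks): {s1} | {s0} | {s5} | {s4} | {s2} | {s3}.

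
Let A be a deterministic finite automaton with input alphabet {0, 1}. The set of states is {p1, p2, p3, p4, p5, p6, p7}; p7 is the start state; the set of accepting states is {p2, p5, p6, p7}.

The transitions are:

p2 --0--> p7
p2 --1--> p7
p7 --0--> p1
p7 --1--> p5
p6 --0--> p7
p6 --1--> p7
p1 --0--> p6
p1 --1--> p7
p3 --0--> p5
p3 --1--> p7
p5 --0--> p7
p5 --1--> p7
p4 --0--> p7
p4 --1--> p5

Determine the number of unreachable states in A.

Starting at p7 and following transitions, the reachable set is {p1, p5, p6, p7}. That leaves p2, p3, p4 unreachable — 3 in total.

3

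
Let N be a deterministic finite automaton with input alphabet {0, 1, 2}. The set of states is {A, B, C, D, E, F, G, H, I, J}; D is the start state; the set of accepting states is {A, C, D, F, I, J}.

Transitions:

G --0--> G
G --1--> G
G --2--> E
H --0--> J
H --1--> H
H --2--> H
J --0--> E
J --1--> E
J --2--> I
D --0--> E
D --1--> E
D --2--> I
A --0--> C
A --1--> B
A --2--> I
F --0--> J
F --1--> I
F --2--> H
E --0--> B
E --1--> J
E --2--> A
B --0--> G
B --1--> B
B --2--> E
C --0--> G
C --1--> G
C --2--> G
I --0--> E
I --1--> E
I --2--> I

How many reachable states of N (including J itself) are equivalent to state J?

3

Reachable states from the start: {A,B,C,D,E,G,I,J}. Unreachable: {F,H} — drop them.
P0 = {A,C,D,I,J} | {B,E,G}.
Refine {A,C,D,I,J} on symbol 0: members go to different blocks, giving {C,D,I,J} and {A}.
Split {C,D,I,J} by δ(·,2) → {D,I,J} and {C}.
Refine {B,E,G} on symbol 1: members go to different blocks, giving {B,G} and {E}.
The partition is now stable with 5 blocks: {D,I,J} | {B,G} | {A} | {C} | {E}.
The equivalence class containing J is {D,I,J}, of size 3.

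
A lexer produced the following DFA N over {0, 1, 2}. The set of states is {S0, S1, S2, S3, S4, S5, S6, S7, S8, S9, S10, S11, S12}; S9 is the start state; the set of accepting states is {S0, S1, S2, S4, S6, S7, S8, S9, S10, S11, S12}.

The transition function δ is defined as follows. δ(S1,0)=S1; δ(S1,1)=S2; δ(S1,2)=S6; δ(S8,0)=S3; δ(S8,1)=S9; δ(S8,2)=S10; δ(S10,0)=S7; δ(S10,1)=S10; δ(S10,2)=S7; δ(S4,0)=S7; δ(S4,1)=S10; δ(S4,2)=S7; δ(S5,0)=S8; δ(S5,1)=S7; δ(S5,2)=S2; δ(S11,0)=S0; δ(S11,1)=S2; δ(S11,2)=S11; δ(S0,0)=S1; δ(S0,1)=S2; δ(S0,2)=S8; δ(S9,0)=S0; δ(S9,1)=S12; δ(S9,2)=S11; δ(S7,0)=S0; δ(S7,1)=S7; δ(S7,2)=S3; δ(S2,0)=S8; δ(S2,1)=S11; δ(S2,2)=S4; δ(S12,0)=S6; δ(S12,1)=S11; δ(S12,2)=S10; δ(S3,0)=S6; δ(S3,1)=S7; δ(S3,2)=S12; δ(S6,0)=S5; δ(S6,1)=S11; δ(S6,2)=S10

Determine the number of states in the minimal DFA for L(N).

P0 = {S0,S1,S2,S4,S6,S7,S8,S9,S10,S11,S12} | {S3,S5}.
Split {S0,S1,S2,S4,S6,S7,S8,S9,S10,S11,S12} by δ(·,0) → {S0,S1,S2,S4,S7,S9,S10,S11,S12} and {S6,S8}.
Refine {S0,S1,S2,S4,S7,S9,S10,S11,S12} on symbol 0: members go to different blocks, giving {S0,S1,S4,S7,S9,S10,S11} and {S2,S12}.
Split {S0,S1,S4,S7,S9,S10,S11} by δ(·,1) → {S0,S1,S9,S11} and {S4,S7,S10}.
On input 2, block {S0,S1,S9,S11} splits into {S0,S1} and {S9,S11}.
Split {S4,S7,S10} by δ(·,0) → {S4,S10} and {S7}.
Stable partition: {S0,S1} | {S3,S5} | {S6,S8} | {S2,S12} | {S4,S10} | {S9,S11} | {S7} — 7 equivalence classes.

7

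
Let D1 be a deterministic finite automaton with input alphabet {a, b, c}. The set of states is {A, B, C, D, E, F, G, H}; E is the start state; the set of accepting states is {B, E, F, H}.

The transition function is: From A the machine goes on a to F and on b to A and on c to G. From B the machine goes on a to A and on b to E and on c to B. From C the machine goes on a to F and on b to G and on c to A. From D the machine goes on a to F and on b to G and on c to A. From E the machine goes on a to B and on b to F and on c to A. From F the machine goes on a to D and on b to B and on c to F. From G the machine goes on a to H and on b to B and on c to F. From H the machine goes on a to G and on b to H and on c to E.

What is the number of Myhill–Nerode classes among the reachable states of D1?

7

States {C} cannot be reached from the start state, so discard them.
P0 = {B,E,F,H} | {A,D,G}.
Refine {B,E,F,H} on symbol a: members go to different blocks, giving {B,F,H} and {E}.
On input b, block {B,F,H} splits into {F,H} and {B}.
Split {F,H} by δ(·,b) → {F} and {H}.
On input a, block {A,D,G} splits into {A,D} and {G}.
On input b, block {A,D} splits into {A} and {D}.
No further refinement is possible. Final partition (7 blocks): {F} | {A} | {E} | {B} | {H} | {G} | {D}.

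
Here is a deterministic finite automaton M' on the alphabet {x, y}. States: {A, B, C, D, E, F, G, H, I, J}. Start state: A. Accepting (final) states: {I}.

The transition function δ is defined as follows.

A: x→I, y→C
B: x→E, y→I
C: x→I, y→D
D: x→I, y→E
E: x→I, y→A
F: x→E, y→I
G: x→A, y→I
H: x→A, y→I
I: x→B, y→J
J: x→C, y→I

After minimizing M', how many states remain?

3

Reachable states from the start: {A,B,C,D,E,I,J}. Unreachable: {F,G,H} — drop them.
Start with accepting vs non-accepting: {I} | {A,B,C,D,E,J}.
On input x, block {A,B,C,D,E,J} splits into {A,C,D,E} and {B,J}.
Stable partition: {I} | {A,C,D,E} | {B,J} — 3 equivalence classes.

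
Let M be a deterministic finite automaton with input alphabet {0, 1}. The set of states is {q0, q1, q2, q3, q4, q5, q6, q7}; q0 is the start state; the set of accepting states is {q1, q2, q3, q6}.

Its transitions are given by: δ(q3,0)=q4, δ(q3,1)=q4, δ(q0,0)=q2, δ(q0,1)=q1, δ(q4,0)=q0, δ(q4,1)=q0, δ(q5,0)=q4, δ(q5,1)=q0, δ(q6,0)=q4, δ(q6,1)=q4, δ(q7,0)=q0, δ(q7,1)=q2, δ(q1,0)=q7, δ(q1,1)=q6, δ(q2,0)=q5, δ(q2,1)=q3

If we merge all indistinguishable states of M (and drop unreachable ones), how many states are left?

Start with accepting vs non-accepting: {q1,q2,q3,q6} | {q0,q4,q5,q7}.
Refine {q1,q2,q3,q6} on symbol 1: members go to different blocks, giving {q1,q2} and {q3,q6}.
Split {q0,q4,q5,q7} by δ(·,0) → {q4,q5,q7} and {q0}.
Split {q4,q5,q7} by δ(·,0) → {q4,q7} and {q5}.
Refine {q1,q2} on symbol 0: members go to different blocks, giving {q1} and {q2}.
Refine {q4,q7} on symbol 1: members go to different blocks, giving {q4} and {q7}.
Stable partition: {q1} | {q4} | {q3,q6} | {q0} | {q5} | {q2} | {q7} — 7 equivalence classes.

7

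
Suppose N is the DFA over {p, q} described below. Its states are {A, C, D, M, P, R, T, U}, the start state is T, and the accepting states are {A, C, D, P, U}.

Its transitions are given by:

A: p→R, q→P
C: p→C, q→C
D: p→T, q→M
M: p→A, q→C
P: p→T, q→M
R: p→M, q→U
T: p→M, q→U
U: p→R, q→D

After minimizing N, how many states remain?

Every state is reachable, so we keep all 8.
P0 = {A,C,D,P,U} | {M,R,T}.
On input p, block {A,C,D,P,U} splits into {A,D,P,U} and {C}.
Split {A,D,P,U} by δ(·,q) → {D,P} and {A,U}.
Split {M,R,T} by δ(·,p) → {R,T} and {M}.
The partition is now stable with 5 blocks: {D,P} | {R,T} | {C} | {A,U} | {M}.

5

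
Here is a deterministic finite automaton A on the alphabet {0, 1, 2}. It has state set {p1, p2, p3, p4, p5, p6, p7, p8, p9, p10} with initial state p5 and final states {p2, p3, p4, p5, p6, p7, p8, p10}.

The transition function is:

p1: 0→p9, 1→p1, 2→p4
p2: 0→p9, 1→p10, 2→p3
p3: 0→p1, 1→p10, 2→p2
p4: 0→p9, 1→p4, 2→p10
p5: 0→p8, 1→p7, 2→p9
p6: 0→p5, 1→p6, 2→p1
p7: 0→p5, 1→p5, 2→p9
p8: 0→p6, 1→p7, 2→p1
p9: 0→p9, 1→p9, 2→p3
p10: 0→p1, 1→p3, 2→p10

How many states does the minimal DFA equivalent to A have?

Initial partition by acceptance: {p2,p3,p4,p5,p6,p7,p8,p10} | {p1,p9}.
Refine {p2,p3,p4,p5,p6,p7,p8,p10} on symbol 0: members go to different blocks, giving {p2,p3,p4,p10} and {p5,p6,p7,p8}.
Stable partition: {p2,p3,p4,p10} | {p1,p9} | {p5,p6,p7,p8} — 3 equivalence classes.

3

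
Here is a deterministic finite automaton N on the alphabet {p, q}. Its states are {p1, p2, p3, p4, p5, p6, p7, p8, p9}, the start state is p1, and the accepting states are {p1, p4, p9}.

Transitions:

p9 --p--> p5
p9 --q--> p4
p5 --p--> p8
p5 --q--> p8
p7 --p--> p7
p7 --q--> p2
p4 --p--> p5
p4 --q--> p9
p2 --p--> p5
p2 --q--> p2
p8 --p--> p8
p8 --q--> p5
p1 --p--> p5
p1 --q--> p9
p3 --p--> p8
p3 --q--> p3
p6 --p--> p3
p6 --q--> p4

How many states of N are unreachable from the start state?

Starting at p1 and following transitions, the reachable set is {p1, p4, p5, p8, p9}. That leaves p2, p3, p6, p7 unreachable — 4 in total.

4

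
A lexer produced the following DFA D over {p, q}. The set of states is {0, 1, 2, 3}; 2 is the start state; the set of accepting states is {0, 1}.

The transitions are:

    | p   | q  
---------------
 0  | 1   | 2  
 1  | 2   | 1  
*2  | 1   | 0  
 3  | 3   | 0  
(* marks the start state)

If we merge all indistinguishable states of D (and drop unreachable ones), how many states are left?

3

States {3} cannot be reached from the start state, so discard them.
P0 = {0,1} | {2}.
Split {0,1} by δ(·,p) → {0} and {1}.
The partition is now stable with 3 blocks: {0} | {2} | {1}.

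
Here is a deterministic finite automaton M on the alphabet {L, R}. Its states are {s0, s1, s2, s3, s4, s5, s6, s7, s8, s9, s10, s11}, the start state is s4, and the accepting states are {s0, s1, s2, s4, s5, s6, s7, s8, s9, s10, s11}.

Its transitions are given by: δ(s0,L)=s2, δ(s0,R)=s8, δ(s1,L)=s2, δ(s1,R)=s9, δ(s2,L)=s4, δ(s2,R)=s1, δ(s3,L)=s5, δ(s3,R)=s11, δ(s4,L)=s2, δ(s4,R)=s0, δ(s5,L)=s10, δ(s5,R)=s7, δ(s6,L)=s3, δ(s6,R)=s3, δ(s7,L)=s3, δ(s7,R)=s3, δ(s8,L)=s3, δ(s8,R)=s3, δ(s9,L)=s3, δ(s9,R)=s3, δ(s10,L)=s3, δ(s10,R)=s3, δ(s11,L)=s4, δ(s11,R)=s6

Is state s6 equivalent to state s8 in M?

Every state is reachable, so we keep all 12.
P0 = {s0,s1,s2,s4,s5,s6,s7,s8,s9,s10,s11} | {s3}.
Refine {s0,s1,s2,s4,s5,s6,s7,s8,s9,s10,s11} on symbol L: members go to different blocks, giving {s0,s1,s2,s4,s5,s11} and {s6,s7,s8,s9,s10}.
Split {s0,s1,s2,s4,s5,s11} by δ(·,L) → {s0,s1,s2,s4,s11} and {s5}.
Refine {s0,s1,s2,s4,s11} on symbol R: members go to different blocks, giving {s0,s1,s11} and {s2,s4}.
No further refinement is possible. Final partition (5 blocks): {s0,s1,s11} | {s3} | {s6,s7,s8,s9,s10} | {s5} | {s2,s4}.
s6 and s8 lie in the same block of the stable partition, so they are equivalent — no string distinguishes them.

Yes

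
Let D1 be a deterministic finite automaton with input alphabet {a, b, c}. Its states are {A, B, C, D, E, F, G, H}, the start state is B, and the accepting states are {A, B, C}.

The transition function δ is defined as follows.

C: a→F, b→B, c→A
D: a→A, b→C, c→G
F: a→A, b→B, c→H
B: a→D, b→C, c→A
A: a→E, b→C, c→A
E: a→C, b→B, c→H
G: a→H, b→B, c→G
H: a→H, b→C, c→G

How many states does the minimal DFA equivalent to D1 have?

Every state is reachable, so we keep all 8.
P0 = {A,B,C} | {D,E,F,G,H}.
On input a, block {D,E,F,G,H} splits into {D,E,F} and {G,H}.
The partition is now stable with 3 blocks: {A,B,C} | {D,E,F} | {G,H}.

3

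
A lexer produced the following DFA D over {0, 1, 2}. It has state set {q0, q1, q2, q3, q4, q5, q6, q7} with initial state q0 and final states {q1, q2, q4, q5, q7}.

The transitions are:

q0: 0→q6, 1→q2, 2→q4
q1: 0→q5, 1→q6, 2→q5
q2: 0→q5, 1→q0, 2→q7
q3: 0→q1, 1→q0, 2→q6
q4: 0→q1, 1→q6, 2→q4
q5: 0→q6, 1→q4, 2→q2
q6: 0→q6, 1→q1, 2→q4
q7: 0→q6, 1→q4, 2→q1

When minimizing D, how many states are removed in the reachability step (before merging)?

Starting at q0 and following transitions, the reachable set is {q0, q1, q2, q4, q5, q6, q7}. That leaves q3 unreachable — 1 in total.

1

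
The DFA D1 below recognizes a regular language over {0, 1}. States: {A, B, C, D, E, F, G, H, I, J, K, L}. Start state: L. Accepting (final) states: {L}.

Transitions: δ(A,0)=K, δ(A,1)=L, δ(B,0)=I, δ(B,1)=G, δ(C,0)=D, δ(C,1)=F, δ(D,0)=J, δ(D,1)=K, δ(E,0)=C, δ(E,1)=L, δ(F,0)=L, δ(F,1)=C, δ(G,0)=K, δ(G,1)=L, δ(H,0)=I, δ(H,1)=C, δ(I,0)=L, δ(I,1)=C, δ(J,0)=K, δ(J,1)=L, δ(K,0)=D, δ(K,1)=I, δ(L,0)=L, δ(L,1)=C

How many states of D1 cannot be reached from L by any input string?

5

No path from L leads to A, B, E, G, H; the other 7 states are all reachable.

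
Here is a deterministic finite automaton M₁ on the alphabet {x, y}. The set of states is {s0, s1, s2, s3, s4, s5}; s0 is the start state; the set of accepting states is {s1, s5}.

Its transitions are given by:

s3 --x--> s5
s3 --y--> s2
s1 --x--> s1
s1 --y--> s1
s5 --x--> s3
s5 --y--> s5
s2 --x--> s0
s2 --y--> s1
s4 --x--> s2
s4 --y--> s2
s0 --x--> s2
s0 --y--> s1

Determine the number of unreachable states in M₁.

BFS from s0 reaches {s0, s1, s2}; the 3 state(s) s3, s4, s5 are never visited.

3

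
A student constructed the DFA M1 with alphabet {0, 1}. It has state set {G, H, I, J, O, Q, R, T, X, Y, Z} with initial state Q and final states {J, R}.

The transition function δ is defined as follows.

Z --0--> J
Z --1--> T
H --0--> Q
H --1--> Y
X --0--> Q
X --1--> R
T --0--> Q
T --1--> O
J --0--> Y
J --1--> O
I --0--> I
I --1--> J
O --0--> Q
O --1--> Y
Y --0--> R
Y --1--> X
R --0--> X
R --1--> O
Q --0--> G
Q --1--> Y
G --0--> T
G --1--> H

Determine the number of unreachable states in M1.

3

No path from Q leads to I, J, Z; the other 8 states are all reachable.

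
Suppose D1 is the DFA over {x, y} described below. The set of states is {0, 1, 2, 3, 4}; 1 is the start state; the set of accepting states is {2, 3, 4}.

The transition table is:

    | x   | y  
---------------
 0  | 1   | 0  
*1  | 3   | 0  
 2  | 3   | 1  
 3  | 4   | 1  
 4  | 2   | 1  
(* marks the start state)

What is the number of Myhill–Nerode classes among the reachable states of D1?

3

Every state is reachable, so we keep all 5.
Start with accepting vs non-accepting: {2,3,4} | {0,1}.
Refine {0,1} on symbol x: members go to different blocks, giving {0} and {1}.
The partition is now stable with 3 blocks: {2,3,4} | {0} | {1}.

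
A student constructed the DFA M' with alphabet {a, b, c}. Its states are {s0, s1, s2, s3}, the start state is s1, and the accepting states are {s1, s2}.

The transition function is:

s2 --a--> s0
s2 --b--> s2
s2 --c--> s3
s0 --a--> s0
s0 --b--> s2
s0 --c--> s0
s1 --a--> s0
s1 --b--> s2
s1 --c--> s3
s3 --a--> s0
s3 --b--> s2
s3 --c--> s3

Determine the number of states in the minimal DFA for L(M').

2

All states are reachable from the start state.
Initial partition by acceptance: {s1,s2} | {s0,s3}.
No further refinement is possible. Final partition (2 blocks): {s1,s2} | {s0,s3}.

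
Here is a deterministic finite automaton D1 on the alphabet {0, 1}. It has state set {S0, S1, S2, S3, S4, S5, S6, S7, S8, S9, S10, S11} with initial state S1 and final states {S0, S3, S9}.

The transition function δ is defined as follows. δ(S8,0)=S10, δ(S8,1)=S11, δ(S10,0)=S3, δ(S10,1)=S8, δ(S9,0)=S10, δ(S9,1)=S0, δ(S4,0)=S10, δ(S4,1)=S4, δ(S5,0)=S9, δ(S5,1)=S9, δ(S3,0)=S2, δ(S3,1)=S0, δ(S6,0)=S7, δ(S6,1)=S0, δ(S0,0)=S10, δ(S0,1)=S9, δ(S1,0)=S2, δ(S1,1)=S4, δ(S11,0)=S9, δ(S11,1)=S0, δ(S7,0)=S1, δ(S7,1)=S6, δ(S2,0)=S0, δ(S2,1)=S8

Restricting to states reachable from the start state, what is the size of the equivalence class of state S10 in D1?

States {S5,S6,S7} cannot be reached from the start state, so discard them.
P0 = {S0,S3,S9} | {S1,S2,S4,S8,S10,S11}.
Split {S1,S2,S4,S8,S10,S11} by δ(·,0) → {S1,S4,S8} and {S2,S10,S11}.
Split {S1,S4,S8} by δ(·,1) → {S1,S4} and {S8}.
On input 1, block {S2,S10,S11} splits into {S2,S10} and {S11}.
Stable partition: {S0,S3,S9} | {S1,S4} | {S2,S10} | {S8} | {S11} — 5 equivalence classes.
State S10 belongs to the block {S2,S10}, which has 2 states.

2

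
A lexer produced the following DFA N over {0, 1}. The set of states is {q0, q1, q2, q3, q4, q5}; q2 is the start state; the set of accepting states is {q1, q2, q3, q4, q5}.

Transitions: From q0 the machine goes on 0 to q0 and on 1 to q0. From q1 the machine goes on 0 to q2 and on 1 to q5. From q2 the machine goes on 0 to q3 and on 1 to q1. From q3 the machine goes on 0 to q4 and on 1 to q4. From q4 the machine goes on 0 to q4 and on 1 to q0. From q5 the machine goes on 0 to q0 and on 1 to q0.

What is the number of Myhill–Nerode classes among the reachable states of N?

Initial partition by acceptance: {q1,q2,q3,q4,q5} | {q0}.
On input 0, block {q1,q2,q3,q4,q5} splits into {q1,q2,q3,q4} and {q5}.
Refine {q1,q2,q3,q4} on symbol 1: members go to different blocks, giving {q2,q3} and {q1} and {q4}.
Refine {q2,q3} on symbol 0: members go to different blocks, giving {q2} and {q3}.
No further refinement is possible. Final partition (6 blocks): {q2} | {q0} | {q5} | {q1} | {q4} | {q3}.

6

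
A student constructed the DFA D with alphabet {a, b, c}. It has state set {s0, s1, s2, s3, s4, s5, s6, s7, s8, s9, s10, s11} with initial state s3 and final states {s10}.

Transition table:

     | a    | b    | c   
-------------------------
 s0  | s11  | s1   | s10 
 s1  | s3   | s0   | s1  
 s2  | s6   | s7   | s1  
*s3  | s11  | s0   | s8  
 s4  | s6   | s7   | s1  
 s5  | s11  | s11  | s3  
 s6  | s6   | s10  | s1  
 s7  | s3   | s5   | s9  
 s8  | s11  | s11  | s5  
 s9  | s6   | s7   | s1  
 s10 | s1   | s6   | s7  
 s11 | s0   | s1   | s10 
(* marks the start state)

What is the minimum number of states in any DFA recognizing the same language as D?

7

Reachable states from the start: {s0,s1,s3,s5,s6,s7,s8,s9,s10,s11}. Unreachable: {s2,s4} — drop them.
P0 = {s10} | {s0,s1,s3,s5,s6,s7,s8,s9,s11}.
Split {s0,s1,s3,s5,s6,s7,s8,s9,s11} by δ(·,b) → {s0,s1,s3,s5,s7,s8,s9,s11} and {s6}.
Refine {s0,s1,s3,s5,s7,s8,s9,s11} on symbol a: members go to different blocks, giving {s0,s1,s3,s5,s7,s8,s11} and {s9}.
Split {s0,s1,s3,s5,s7,s8,s11} by δ(·,c) → {s1,s3,s5,s8} and {s0,s11} and {s7}.
Refine {s1,s3,s5,s8} on symbol a: members go to different blocks, giving {s3,s5,s8} and {s1}.
The partition is now stable with 7 blocks: {s10} | {s3,s5,s8} | {s6} | {s9} | {s0,s11} | {s7} | {s1}.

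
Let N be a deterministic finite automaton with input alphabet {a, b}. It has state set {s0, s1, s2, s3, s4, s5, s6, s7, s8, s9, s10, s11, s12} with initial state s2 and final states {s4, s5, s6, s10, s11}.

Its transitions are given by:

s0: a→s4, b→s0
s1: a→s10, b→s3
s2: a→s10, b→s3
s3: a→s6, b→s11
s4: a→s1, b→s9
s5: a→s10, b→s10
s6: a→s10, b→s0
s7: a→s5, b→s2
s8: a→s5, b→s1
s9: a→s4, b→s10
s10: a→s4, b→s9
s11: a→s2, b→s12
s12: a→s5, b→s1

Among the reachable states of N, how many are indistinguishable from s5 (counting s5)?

States {s7,s8} cannot be reached from the start state, so discard them.
P0 = {s4,s5,s6,s10,s11} | {s0,s1,s2,s3,s9,s12}.
Split {s4,s5,s6,s10,s11} by δ(·,a) → {s5,s6,s10} and {s4,s11}.
On input a, block {s5,s6,s10} splits into {s5,s6} and {s10}.
On input b, block {s5,s6} splits into {s5} and {s6}.
Split {s0,s1,s2,s3,s9,s12} by δ(·,a) → {s0,s9} and {s1,s2} and {s3} and {s12}.
On input b, block {s0,s9} splits into {s0} and {s9}.
On input b, block {s4,s11} splits into {s4} and {s11}.
The partition is now stable with 10 blocks: {s5} | {s0} | {s4} | {s10} | {s6} | {s1,s2} | {s3} | {s12} | {s9} | {s11}.
State s5 belongs to the block {s5}, which has 1 states.

1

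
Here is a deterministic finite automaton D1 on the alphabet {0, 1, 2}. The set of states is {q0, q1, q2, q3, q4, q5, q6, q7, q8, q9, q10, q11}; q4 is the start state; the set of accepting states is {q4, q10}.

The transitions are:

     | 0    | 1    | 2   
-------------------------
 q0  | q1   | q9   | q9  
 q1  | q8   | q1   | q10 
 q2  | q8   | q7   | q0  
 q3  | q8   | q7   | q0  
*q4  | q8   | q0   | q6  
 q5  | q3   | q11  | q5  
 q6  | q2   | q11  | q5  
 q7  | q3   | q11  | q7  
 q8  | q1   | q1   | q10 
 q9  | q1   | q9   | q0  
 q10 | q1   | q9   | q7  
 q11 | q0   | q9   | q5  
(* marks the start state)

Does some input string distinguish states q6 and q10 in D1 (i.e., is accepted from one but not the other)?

Every state is reachable, so we keep all 12.
Start with accepting vs non-accepting: {q4,q10} | {q0,q1,q2,q3,q5,q6,q7,q8,q9,q11}.
Split {q0,q1,q2,q3,q5,q6,q7,q8,q9,q11} by δ(·,2) → {q0,q2,q3,q5,q6,q7,q9,q11} and {q1,q8}.
On input 0, block {q0,q2,q3,q5,q6,q7,q9,q11} splits into {q0,q2,q3,q9} and {q5,q6,q7,q11}.
On input 1, block {q0,q2,q3,q9} splits into {q0,q9} and {q2,q3}.
Split {q5,q6,q7,q11} by δ(·,0) → {q5,q6,q7} and {q11}.
No further refinement is possible. Final partition (6 blocks): {q4,q10} | {q0,q9} | {q1,q8} | {q5,q6,q7} | {q2,q3} | {q11}.
q6 and q10 end up in different blocks, so they are distinguishable. For instance, the string 'ε' is accepted from only q10.

Yes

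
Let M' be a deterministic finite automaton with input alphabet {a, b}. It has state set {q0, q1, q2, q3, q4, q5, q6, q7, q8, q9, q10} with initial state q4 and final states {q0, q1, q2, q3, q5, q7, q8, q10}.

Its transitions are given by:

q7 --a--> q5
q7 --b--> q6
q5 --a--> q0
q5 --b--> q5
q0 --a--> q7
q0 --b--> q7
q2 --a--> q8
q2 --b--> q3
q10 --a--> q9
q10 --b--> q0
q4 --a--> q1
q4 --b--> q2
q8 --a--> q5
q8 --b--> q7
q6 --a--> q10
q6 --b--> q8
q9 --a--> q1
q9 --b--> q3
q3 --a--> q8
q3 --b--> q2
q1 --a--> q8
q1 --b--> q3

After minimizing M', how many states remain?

Every state is reachable, so we keep all 11.
Initial partition by acceptance: {q0,q1,q2,q3,q5,q7,q8,q10} | {q4,q6,q9}.
Refine {q0,q1,q2,q3,q5,q7,q8,q10} on symbol a: members go to different blocks, giving {q0,q1,q2,q3,q5,q7,q8} and {q10}.
Split {q0,q1,q2,q3,q5,q7,q8} by δ(·,b) → {q0,q1,q2,q3,q5,q8} and {q7}.
Split {q0,q1,q2,q3,q5,q8} by δ(·,a) → {q1,q2,q3,q5,q8} and {q0}.
On input a, block {q1,q2,q3,q5,q8} splits into {q1,q2,q3,q8} and {q5}.
On input a, block {q1,q2,q3,q8} splits into {q1,q2,q3} and {q8}.
Split {q4,q6,q9} by δ(·,a) → {q4,q9} and {q6}.
No further refinement is possible. Final partition (8 blocks): {q1,q2,q3} | {q4,q9} | {q10} | {q7} | {q0} | {q5} | {q8} | {q6}.

8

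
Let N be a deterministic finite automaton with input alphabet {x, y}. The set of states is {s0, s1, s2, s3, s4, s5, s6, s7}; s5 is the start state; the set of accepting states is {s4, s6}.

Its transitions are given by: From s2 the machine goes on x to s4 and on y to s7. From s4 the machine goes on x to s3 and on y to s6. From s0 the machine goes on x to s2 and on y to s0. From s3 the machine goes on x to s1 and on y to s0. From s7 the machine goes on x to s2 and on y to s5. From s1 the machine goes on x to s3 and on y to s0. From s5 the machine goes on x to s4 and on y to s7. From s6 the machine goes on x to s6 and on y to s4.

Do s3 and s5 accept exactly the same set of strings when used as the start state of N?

P0 = {s4,s6} | {s0,s1,s2,s3,s5,s7}.
Refine {s4,s6} on symbol x: members go to different blocks, giving {s4} and {s6}.
Split {s0,s1,s2,s3,s5,s7} by δ(·,x) → {s0,s1,s3,s7} and {s2,s5}.
Refine {s0,s1,s3,s7} on symbol x: members go to different blocks, giving {s0,s7} and {s1,s3}.
Split {s0,s7} by δ(·,y) → {s0} and {s7}.
Stable partition: {s4} | {s0} | {s6} | {s2,s5} | {s1,s3} | {s7} — 6 equivalence classes.
s3 and s5 end up in different blocks, so they are distinguishable. For instance, the string 'x' is accepted from only s5.

No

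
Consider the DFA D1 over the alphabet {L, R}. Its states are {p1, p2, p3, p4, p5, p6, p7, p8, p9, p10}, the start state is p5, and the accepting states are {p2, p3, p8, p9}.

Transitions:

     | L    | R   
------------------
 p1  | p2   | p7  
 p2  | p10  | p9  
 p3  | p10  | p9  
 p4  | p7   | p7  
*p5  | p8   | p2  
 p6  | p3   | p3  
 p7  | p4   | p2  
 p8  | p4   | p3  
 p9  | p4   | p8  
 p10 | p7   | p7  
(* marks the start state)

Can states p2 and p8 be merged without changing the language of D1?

Reachable states from the start: {p2,p3,p4,p5,p7,p8,p9,p10}. Unreachable: {p1,p6} — drop them.
Initial partition by acceptance: {p2,p3,p8,p9} | {p4,p5,p7,p10}.
Split {p4,p5,p7,p10} by δ(·,L) → {p4,p7,p10} and {p5}.
Split {p4,p7,p10} by δ(·,R) → {p4,p10} and {p7}.
No further refinement is possible. Final partition (4 blocks): {p2,p3,p8,p9} | {p4,p10} | {p5} | {p7}.
p2 and p8 lie in the same block of the stable partition, so they are equivalent — no string distinguishes them.

Yes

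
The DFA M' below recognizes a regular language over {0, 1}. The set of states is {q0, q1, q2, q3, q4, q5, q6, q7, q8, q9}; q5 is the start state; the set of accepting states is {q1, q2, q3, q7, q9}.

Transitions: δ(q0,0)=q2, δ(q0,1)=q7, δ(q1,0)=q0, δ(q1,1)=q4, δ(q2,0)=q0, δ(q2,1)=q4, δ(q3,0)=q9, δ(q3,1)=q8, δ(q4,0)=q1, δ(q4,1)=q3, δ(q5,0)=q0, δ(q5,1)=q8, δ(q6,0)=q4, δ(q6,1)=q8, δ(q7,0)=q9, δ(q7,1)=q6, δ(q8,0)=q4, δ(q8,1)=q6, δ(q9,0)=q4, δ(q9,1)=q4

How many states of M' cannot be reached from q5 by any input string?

Exploring from q5, all states are eventually visited, so none are unreachable.

0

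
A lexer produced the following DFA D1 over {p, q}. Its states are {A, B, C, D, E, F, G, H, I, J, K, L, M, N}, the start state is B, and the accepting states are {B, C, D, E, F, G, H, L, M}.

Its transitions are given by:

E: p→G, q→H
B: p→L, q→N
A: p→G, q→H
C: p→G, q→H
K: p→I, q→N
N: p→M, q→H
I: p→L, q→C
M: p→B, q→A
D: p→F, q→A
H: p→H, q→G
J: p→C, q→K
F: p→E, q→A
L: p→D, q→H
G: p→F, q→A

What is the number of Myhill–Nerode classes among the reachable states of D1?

States {C,I,J,K} cannot be reached from the start state, so discard them.
P0 = {B,D,E,F,G,H,L,M} | {A,N}.
Refine {B,D,E,F,G,H,L,M} on symbol q: members go to different blocks, giving {B,D,F,G,M} and {E,H,L}.
Split {B,D,F,G,M} by δ(·,p) → {D,G,M} and {B,F}.
Refine {E,H,L} on symbol p: members go to different blocks, giving {E,L} and {H}.
No further refinement is possible. Final partition (5 blocks): {D,G,M} | {A,N} | {E,L} | {B,F} | {H}.

5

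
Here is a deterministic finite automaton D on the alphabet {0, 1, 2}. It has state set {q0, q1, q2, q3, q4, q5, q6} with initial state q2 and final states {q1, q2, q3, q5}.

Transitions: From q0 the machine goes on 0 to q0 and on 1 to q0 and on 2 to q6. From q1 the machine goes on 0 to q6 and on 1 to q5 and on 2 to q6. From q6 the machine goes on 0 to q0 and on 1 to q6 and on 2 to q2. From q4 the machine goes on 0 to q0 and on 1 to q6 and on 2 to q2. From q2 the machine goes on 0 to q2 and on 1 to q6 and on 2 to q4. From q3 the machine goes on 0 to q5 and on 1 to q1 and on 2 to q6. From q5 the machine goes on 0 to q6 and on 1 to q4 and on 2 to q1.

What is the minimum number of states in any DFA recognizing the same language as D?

States {q1,q3,q5} cannot be reached from the start state, so discard them.
P0 = {q2} | {q0,q4,q6}.
Refine {q0,q4,q6} on symbol 2: members go to different blocks, giving {q4,q6} and {q0}.
No further refinement is possible. Final partition (3 blocks): {q2} | {q4,q6} | {q0}.

3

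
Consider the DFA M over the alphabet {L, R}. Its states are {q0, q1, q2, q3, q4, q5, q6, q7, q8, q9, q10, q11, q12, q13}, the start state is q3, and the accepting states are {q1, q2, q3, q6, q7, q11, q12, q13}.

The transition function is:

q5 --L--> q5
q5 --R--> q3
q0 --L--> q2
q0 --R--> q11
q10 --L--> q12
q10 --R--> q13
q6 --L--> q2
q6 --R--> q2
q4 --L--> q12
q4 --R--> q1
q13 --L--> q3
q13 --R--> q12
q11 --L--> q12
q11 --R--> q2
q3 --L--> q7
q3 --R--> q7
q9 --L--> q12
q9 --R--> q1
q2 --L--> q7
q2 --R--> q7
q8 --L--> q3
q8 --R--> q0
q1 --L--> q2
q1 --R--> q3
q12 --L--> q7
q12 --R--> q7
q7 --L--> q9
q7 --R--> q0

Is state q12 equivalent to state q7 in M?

No

First remove the unreachable states {q4,q5,q6,q8,q10,q13}; 8 states remain.
P0 = {q1,q2,q3,q7,q11,q12} | {q0,q9}.
Refine {q1,q2,q3,q7,q11,q12} on symbol L: members go to different blocks, giving {q1,q2,q3,q11,q12} and {q7}.
Refine {q1,q2,q3,q11,q12} on symbol L: members go to different blocks, giving {q2,q3,q12} and {q1,q11}.
No further refinement is possible. Final partition (4 blocks): {q2,q3,q12} | {q0,q9} | {q7} | {q1,q11}.
q12 and q7 end up in different blocks, so they are distinguishable. For instance, the string 'L' is accepted from only q12.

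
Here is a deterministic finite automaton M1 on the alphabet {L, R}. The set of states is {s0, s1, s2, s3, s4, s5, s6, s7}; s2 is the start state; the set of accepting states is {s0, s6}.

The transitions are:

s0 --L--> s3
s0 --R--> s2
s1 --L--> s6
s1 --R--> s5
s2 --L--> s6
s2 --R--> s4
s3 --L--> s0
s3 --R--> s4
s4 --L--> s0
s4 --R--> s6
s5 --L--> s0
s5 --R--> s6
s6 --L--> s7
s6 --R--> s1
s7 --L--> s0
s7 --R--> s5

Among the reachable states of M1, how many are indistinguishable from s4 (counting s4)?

2

Every state is reachable, so we keep all 8.
Initial partition by acceptance: {s0,s6} | {s1,s2,s3,s4,s5,s7}.
Refine {s1,s2,s3,s4,s5,s7} on symbol R: members go to different blocks, giving {s1,s2,s3,s7} and {s4,s5}.
No further refinement is possible. Final partition (3 blocks): {s0,s6} | {s1,s2,s3,s7} | {s4,s5}.
The equivalence class containing s4 is {s4,s5}, of size 2.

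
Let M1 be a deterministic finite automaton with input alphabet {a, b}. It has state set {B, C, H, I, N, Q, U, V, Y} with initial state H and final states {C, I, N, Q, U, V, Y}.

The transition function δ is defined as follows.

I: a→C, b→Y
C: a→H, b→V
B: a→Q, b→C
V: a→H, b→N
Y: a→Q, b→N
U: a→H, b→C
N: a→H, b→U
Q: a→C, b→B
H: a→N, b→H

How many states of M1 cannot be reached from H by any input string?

BFS from H reaches {C, H, N, U, V}; the 4 state(s) B, I, Q, Y are never visited.

4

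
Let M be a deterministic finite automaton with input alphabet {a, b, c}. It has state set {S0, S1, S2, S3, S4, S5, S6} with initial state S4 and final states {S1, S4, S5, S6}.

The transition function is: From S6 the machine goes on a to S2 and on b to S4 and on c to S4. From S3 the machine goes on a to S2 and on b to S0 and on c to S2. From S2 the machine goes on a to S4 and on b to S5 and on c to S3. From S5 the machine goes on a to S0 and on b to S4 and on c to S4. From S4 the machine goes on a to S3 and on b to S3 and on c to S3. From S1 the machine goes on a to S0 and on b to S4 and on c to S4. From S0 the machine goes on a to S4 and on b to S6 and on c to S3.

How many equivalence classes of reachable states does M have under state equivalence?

Reachable states from the start: {S0,S2,S3,S4,S5,S6}. Unreachable: {S1} — drop them.
P0 = {S4,S5,S6} | {S0,S2,S3}.
Split {S4,S5,S6} by δ(·,b) → {S5,S6} and {S4}.
On input a, block {S0,S2,S3} splits into {S0,S2} and {S3}.
No further refinement is possible. Final partition (4 blocks): {S5,S6} | {S0,S2} | {S4} | {S3}.

4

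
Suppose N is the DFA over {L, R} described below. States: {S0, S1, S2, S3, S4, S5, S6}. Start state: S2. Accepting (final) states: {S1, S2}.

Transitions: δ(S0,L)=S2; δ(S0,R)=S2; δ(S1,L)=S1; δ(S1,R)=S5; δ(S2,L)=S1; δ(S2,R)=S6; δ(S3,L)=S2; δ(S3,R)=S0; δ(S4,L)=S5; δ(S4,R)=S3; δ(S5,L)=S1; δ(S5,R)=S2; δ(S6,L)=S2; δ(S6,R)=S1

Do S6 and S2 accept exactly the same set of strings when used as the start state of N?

First remove the unreachable states {S0,S3,S4}; 4 states remain.
Initial partition by acceptance: {S1,S2} | {S5,S6}.
The partition is now stable with 2 blocks: {S1,S2} | {S5,S6}.
S6 and S2 end up in different blocks, so they are distinguishable. For instance, the string 'ε' is accepted from only S2.

No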